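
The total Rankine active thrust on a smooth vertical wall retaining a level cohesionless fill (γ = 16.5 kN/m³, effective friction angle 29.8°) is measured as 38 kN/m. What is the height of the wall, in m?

K_a = 0.3360. P_a = ½ K_a γ H² ⇒ H = √(2P_a/(K_a γ)).
H = √(2×38/(0.3360×16.5)) = 3.702 m.

3.70 m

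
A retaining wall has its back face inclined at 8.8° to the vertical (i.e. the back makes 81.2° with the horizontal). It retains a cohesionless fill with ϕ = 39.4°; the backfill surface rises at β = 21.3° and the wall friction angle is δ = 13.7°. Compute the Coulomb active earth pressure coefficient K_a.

0.353

K_a = sin²(α+φ) / [sin²α · sin(α−δ) · (1 + √{sin(φ+δ)sin(φ−β) / (sin(α−δ)sin(α+β))})²].
With α = 81.2°, φ = 39.4°, δ = 13.7°, β = 21.3°: K_a = 0.3532.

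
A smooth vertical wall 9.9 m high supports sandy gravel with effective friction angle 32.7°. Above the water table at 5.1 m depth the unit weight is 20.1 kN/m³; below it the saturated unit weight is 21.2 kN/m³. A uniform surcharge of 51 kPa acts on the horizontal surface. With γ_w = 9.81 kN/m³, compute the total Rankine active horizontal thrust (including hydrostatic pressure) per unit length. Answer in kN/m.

528 kN/m

K_a = tan²(45° − φ/2) = 0.2985.
γ' = 21.2 − 9.81 = 11.39 kN/m³. h₂ = H − d_w = 4.8 m.
σ'_h: at surface K_a·q = 15.22; at WT K_a(q+γd_w) = 45.82; at base K_a(q+γd_w+γ'h₂) = 62.14 kPa.
P₁ = ½(15.22+45.82)×5.1 = 155.7; P₂ = ½(45.82+62.14)×4.8 = 259.1; P_w = ½γ_w h₂² = 113.0.
Total = 155.7+259.1+113.0 = 527.8 kN/m.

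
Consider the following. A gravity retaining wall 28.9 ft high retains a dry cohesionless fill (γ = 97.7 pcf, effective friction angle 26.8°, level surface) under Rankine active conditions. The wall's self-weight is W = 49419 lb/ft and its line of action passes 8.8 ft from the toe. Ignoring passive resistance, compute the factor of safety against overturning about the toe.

K_a = tan²(45° − 26.8°/2) = 0.3785.
P_a = ½K_aγH² = 0.5×0.3785×97.7×28.9² = 15440 lb/ft, acting at H/3 = 9.633 ft above the base.
Overturning moment M_o = P_a × H/3 = 15440 × 9.633 = 148800.
Resisting moment M_r = W × 8.8 = 49419 × 8.8 = 434900.
FS_overturning = M_r/M_o = 434900/148800 = 2.923.

2.92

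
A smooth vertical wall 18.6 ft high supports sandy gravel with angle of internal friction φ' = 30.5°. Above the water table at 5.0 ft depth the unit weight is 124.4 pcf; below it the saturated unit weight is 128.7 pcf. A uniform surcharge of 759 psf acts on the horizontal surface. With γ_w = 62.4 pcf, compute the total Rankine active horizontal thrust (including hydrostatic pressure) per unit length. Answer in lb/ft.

15700 lb/ft

K_a = tan²(45° − φ/2) = 0.3267.
γ' = 128.7 − 62.4 = 66.30 pcf. h₂ = H − d_w = 13.6 ft.
σ'_h: at surface K_a·q = 247.9; at WT K_a(q+γd_w) = 451.1; at base K_a(q+γd_w+γ'h₂) = 745.7 psf.
P₁ = ½(247.9+451.1)×5.0 = 1748; P₂ = ½(451.1+745.7)×13.6 = 8138; P_w = ½γ_w h₂² = 5771.
Total = 1748+8138+5771 = 15660 lb/ft.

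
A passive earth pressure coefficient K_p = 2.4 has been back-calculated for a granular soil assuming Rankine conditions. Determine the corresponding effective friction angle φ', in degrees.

24.3°

K_p = (1+sin φ)/(1−sin φ) ⇒ sin φ = (K_p − 1)/(K_p + 1) = 0.4118.
φ = arcsin(0.4118) = 24.32°.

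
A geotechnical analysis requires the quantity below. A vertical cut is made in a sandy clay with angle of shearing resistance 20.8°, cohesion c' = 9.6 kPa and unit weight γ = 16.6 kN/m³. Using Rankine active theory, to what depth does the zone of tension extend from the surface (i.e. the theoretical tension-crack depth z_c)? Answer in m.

K_a = tan²(45° − 20.8°/2) = 0.4759; √K_a = 0.6899.
The active pressure is zero where K_a γ z = 2c√K_a, so z_c = 2c/(γ√K_a) = 2×9.6/(16.6×0.6899) = 1.677 m.

1.68 m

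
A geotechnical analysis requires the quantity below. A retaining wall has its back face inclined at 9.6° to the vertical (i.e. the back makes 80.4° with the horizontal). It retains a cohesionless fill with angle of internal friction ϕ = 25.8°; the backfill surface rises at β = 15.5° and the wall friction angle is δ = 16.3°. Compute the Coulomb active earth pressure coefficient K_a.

K_a = sin²(α+φ) / [sin²α · sin(α−δ) · (1 + √{sin(φ+δ)sin(φ−β) / (sin(α−δ)sin(α+β))})²].
With α = 80.4°, φ = 25.8°, δ = 16.3°, β = 15.5°: K_a = 0.5651.

0.565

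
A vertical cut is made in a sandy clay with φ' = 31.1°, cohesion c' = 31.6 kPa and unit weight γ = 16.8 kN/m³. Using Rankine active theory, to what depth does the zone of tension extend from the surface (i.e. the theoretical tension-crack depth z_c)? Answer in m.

K_a = tan²(45° − 31.1°/2) = 0.3188; √K_a = 0.5646.
The active pressure is zero where K_a γ z = 2c√K_a, so z_c = 2c/(γ√K_a) = 2×31.6/(16.8×0.5646) = 6.663 m.

6.66 m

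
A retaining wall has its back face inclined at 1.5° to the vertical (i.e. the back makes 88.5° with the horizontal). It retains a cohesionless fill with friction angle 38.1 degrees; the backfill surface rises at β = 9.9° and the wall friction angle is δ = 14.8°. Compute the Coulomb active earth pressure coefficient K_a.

0.253

K_a = sin²(α+φ) / [sin²α · sin(α−δ) · (1 + √{sin(φ+δ)sin(φ−β) / (sin(α−δ)sin(α+β))})²].
With α = 88.5°, φ = 38.1°, δ = 14.8°, β = 9.9°: K_a = 0.2529.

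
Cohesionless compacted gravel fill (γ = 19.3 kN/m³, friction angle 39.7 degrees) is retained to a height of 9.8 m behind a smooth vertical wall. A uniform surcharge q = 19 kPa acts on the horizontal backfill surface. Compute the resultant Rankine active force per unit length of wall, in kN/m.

245 kN/m

K_a = tan²(45° − φ/2) = 0.2204.
Soil triangle: ½ K_a γ H² = 0.5×0.2204×19.3×9.8² = 204.3 kN/m.
Surcharge rectangle: K_a q H = 0.2204×19×9.8 = 41.04 kN/m.
Total = 204.3 + 41.04 = 245.3 kN/m.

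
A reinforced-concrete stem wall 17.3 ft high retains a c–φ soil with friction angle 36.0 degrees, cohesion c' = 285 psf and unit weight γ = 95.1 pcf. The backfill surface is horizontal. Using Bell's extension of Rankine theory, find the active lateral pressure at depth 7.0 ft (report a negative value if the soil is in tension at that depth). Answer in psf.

-118 psf

K_a = (1 − sin φ)/(1 + sin φ) = 0.2596.
σ_a = K_a γ z − 2c√K_a = 0.2596×95.1×7.0 − 2×285×0.5095 = -117.6 psf.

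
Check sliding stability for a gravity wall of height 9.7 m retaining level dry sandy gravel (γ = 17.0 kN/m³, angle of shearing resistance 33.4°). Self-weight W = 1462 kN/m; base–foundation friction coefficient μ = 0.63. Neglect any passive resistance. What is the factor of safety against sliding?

K_a = tan²(45° − 33.4°/2) = 0.2899.
P_a = ½K_aγH² = 0.5×0.2899×17.0×9.7² = 231.9 kN/m, acting at H/3 = 3.233 m above the base.
FS_sliding = μW / P_a = 0.63×1462 / 231.9 = 3.972.

3.97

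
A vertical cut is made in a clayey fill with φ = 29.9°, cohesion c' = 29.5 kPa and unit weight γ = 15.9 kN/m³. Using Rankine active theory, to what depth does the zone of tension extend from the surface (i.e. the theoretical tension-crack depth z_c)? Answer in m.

6.41 m

K_a = tan²(45° − 29.9°/2) = 0.3347; √K_a = 0.5785.
The active pressure is zero where K_a γ z = 2c√K_a, so z_c = 2c/(γ√K_a) = 2×29.5/(15.9×0.5785) = 6.414 m.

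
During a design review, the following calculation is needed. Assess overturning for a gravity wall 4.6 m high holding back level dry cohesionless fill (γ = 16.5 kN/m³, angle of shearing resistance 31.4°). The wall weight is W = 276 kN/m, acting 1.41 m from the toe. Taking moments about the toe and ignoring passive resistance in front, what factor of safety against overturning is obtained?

4.62

K_a = tan²(45° − 31.4°/2) = 0.3149.
P_a = ½K_aγH² = 0.5×0.3149×16.5×4.6² = 54.97 kN/m, acting at H/3 = 1.533 m above the base.
Overturning moment M_o = P_a × H/3 = 54.97 × 1.533 = 84.29.
Resisting moment M_r = W × 1.41 = 276 × 1.41 = 389.2.
FS_overturning = M_r/M_o = 389.2/84.29 = 4.617.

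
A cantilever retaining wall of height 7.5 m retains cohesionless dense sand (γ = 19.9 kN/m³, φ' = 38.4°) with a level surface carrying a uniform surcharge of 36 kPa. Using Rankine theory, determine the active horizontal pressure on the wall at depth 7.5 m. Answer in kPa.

K_a = (1 − sin φ)/(1 + sin φ) = 0.2337.
σ_v = γz + q = 19.9 × 7.5 + 36 = 185.2 kPa.
σ_h = K_a σ_v = 0.2337 × 185.2 = 43.29 kPa.

43.3 kPa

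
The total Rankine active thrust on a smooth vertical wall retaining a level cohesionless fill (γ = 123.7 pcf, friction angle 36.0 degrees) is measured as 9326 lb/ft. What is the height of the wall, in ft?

24.1 ft

K_a = 0.2596. P_a = ½ K_a γ H² ⇒ H = √(2P_a/(K_a γ)).
H = √(2×9326/(0.2596×123.7)) = 24.10 ft.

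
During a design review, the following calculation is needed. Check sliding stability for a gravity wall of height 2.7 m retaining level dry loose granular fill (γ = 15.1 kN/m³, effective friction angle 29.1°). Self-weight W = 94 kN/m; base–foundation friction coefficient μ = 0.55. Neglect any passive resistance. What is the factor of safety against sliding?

K_a = tan²(45° − 29.1°/2) = 0.3456.
P_a = ½K_aγH² = 0.5×0.3456×15.1×2.7² = 19.02 kN/m, acting at H/3 = 0.9000 m above the base.
FS_sliding = μW / P_a = 0.55×94 / 19.02 = 2.718.

2.72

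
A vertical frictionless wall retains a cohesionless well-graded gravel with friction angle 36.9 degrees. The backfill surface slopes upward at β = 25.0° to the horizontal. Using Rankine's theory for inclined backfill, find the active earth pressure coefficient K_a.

K_a = cos β · (cos β − √(cos²β − cos²φ)) / (cos β + √(cos²β − cos²φ)).
cos β = 0.9063, cos φ = 0.7997, √(cos²β − cos²φ) = 0.4265.
K_a = 0.9063 × (0.9063 − 0.4265)/(0.9063 + 0.4265) = 0.3263.

0.326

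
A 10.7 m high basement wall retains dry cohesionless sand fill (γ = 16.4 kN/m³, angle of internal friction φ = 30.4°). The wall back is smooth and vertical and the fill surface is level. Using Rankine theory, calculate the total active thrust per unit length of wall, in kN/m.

308 kN/m

K_a = tan²(45° − φ/2) = 0.3280.
P_a = ½ K_a γ H² = 0.5 × 0.3280 × 16.4 × 10.7² = 307.9 kN/m.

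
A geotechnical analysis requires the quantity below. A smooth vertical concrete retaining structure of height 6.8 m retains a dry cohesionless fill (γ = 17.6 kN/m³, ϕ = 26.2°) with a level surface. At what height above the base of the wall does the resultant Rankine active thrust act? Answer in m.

2.27 m

K_a = 0.3874.
The pressure distribution is triangular, so the resultant acts at H/3 above the base = 6.8/3 = 2.267 m.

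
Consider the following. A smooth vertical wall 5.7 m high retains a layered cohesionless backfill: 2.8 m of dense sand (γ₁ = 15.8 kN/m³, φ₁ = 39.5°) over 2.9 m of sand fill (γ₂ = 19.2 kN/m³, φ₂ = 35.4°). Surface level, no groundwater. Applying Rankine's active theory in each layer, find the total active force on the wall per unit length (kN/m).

K_a1 = tan²(45°−39.5°/2) = 0.2224; K_a2 = tan²(45°−35.4°/2) = 0.2664.
Layer 1: σ at base = K_a1 γ₁ h₁ = 9.841 kPa; P₁ = ½×9.841×2.8 = 13.78.
Layer 2: σ_v at top = γ₁h₁ = 44.24; σ_h top = K_a2×44.24 = 11.79; σ_h base = K_a2×(44.24+19.2×2.9) = 26.62.
P₂ = ½(11.79+26.62)×2.9 = 55.69. Total P_a = 13.78+55.69 = 69.46 kN/m.

69.5 kN/m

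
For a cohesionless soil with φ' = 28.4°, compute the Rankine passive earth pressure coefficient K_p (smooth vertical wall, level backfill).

2.81

K_p = (1 + sin φ)/(1 − sin φ) = tan²(45° + 28.4°/2) = 2.814.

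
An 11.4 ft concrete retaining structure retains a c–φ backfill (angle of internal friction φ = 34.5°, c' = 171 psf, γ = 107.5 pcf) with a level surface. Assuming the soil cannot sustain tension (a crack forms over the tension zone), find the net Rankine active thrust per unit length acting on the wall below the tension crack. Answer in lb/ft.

K_a = 0.2768; √K_a = 0.5261.
Tension-crack depth z_c = 2c/(γ√K_a) = 2×171/(107.5×0.5261) = 6.047 ft.
σ_a at base = K_a γ H − 2c√K_a = 0.2768×107.5×11.4 − 2×171×0.5261 = 159.3 psf.
P_a = ½ × 159.3 × (H − z_c) = 0.5×159.3×5.353 = 426.4 lb/ft.

426 lb/ft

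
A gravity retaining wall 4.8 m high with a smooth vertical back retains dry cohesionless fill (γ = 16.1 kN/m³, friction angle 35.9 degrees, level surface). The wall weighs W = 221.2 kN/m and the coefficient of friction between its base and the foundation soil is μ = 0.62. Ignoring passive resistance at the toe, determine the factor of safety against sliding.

K_a = tan²(45° − 35.9°/2) = 0.2607.
P_a = ½K_aγH² = 0.5×0.2607×16.1×4.8² = 48.36 kN/m, acting at H/3 = 1.600 m above the base.
FS_sliding = μW / P_a = 0.62×221.2 / 48.36 = 2.836.

2.84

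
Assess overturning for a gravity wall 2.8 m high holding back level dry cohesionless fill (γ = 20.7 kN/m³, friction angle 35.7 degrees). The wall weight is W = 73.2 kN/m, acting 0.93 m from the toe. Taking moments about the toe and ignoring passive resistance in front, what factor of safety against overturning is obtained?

K_a = tan²(45° − 35.7°/2) = 0.2630.
P_a = ½K_aγH² = 0.5×0.2630×20.7×2.8² = 21.34 kN/m, acting at H/3 = 0.9333 m above the base.
Overturning moment M_o = P_a × H/3 = 21.34 × 0.9333 = 19.92.
Resisting moment M_r = W × 0.93 = 73.2 × 0.93 = 68.08.
FS_overturning = M_r/M_o = 68.08/19.92 = 3.418.

3.42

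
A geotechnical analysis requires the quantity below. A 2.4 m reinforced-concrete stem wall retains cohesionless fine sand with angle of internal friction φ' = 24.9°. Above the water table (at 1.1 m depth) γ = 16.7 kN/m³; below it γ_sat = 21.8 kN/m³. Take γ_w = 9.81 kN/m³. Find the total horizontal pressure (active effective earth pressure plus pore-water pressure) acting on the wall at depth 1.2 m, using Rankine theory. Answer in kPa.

8.95 kPa

K_a = (1 − sin φ)/(1 + sin φ) = 0.4074.
γ' = 21.8 − 9.81 = 11.99 kN/m³.
Effective vertical stress at 1.2 m: σ'_v = 16.7×1.1 + 11.99×0.1000 = 19.57 kPa.
σ'_h = K_a σ'_v = 0.4074 × 19.57 = 7.973 kPa; u = γ_w × 0.1000 = 0.9810 kPa.
Total σ_h = 7.973 + 0.9810 = 8.954 kPa.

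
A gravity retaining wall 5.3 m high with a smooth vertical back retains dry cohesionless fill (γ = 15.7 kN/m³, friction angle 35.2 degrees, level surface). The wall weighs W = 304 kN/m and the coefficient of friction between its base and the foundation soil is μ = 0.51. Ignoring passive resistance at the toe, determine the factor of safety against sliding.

K_a = tan²(45° − 35.2°/2) = 0.2687.
P_a = ½K_aγH² = 0.5×0.2687×15.7×5.3² = 59.25 kN/m, acting at H/3 = 1.767 m above the base.
FS_sliding = μW / P_a = 0.51×304 / 59.25 = 2.617.

2.62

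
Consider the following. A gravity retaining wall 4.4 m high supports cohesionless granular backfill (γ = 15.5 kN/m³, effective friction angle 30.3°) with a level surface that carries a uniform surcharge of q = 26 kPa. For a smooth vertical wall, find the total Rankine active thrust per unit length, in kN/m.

87.1 kN/m

K_a = tan²(45° − φ/2) = 0.3293.
Soil triangle: ½ K_a γ H² = 0.5×0.3293×15.5×4.4² = 49.41 kN/m.
Surcharge rectangle: K_a q H = 0.3293×26×4.4 = 37.67 kN/m.
Total = 49.41 + 37.67 = 87.09 kN/m.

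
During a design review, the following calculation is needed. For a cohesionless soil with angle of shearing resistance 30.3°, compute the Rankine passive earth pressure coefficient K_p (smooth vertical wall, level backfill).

3.04

K_p = (1 + sin φ)/(1 − sin φ) = tan²(45° + 30.3°/2) = 3.037.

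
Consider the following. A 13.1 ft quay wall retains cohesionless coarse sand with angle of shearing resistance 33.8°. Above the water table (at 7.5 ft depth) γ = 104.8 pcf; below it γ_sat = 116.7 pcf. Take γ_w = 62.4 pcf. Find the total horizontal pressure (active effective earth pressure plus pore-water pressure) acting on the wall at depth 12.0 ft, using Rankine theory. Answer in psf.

K_a = (1 − sin φ)/(1 + sin φ) = 0.2851.
γ' = 116.7 − 62.4 = 54.30 pcf.
Effective vertical stress at 12.0 ft: σ'_v = 104.8×7.5 + 54.30×4.50 = 1030 psf.
σ'_h = K_a σ'_v = 0.2851 × 1030 = 293.8 psf; u = γ_w × 4.50 = 280.8 psf.
Total σ_h = 293.8 + 280.8 = 574.6 psf.

575 psf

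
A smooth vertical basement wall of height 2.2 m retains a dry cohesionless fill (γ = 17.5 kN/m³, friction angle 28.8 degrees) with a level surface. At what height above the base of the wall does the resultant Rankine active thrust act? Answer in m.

0.733 m

K_a = 0.3498.
The pressure distribution is triangular, so the resultant acts at H/3 above the base = 2.2/3 = 0.7333 m.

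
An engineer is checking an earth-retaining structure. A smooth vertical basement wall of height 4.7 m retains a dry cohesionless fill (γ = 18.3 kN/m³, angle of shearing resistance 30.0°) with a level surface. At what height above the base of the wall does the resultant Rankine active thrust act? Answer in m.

K_a = 0.3333.
The pressure distribution is triangular, so the resultant acts at H/3 above the base = 4.7/3 = 1.567 m.

1.57 m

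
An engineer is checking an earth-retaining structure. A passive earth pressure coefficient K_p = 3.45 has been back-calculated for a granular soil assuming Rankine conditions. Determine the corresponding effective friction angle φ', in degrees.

33.4°

K_p = (1+sin φ)/(1−sin φ) ⇒ sin φ = (K_p − 1)/(K_p + 1) = 0.5506.
φ = arcsin(0.5506) = 33.41°.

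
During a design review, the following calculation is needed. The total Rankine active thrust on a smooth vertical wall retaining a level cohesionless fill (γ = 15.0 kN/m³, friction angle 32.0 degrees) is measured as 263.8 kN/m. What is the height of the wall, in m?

K_a = 0.3073. P_a = ½ K_a γ H² ⇒ H = √(2P_a/(K_a γ)).
H = √(2×263.8/(0.3073×15.0)) = 10.70 m.

10.7 m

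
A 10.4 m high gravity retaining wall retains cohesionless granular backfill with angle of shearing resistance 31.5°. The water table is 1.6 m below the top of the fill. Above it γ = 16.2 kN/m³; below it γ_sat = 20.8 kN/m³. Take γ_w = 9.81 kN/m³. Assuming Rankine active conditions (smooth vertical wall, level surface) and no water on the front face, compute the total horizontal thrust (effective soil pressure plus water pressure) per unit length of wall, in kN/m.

591 kN/m

K_a = tan²(45° − φ/2) = 0.3136.
γ' = 20.8 − 9.81 = 10.99 kN/m³. Depth below WT = 8.8 m.
σ'_h at WT = K_a γ d_w = 8.129 kPa; at base = 8.129 + K_a γ' × 8.8 = 38.46 kPa.
P₁ (0–1.6 m) = ½×8.129×1.6 = 6.503. P₂ (1.6–10.4 m) = ½(8.129+38.46)×8.8 = 205.0.
P_w = ½ γ_w h₂² = 0.5×9.81×8.8² = 379.8. Total = 6.503+205.0+379.8 = 591.3 kN/m.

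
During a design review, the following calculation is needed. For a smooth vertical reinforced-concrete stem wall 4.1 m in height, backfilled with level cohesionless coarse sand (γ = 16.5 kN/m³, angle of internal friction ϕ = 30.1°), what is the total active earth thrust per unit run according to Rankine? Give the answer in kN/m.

K_a = tan²(45° − φ/2) = 0.3320.
P_a = ½ K_a γ H² = 0.5 × 0.3320 × 16.5 × 4.1² = 46.04 kN/m.

46.0 kN/m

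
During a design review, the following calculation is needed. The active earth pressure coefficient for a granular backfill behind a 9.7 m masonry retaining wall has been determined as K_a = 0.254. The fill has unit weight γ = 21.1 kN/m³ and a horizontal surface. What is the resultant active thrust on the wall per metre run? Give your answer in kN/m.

P = ½ K_a γ H² = 0.5 × 0.254 × 21.1 × 9.7² = 252.1 kN/m.

252 kN/m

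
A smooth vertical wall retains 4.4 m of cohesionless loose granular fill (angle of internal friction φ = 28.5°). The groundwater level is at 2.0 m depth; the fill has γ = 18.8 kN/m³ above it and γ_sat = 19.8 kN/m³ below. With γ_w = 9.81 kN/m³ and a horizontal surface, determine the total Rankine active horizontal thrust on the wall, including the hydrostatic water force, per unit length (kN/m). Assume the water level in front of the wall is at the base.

83.7 kN/m

K_a = tan²(45° − φ/2) = 0.3540.
γ' = 19.8 − 9.81 = 9.990 kN/m³. Depth below WT = 2.4 m.
σ'_h at WT = K_a γ d_w = 13.31 kPa; at base = 13.31 + K_a γ' × 2.4 = 21.79 kPa.
P₁ (0–2.0 m) = ½×13.31×2.0 = 13.31. P₂ (2.0–4.4 m) = ½(13.31+21.79)×2.4 = 42.12.
P_w = ½ γ_w h₂² = 0.5×9.81×2.4² = 28.25. Total = 13.31+42.12+28.25 = 83.69 kN/m.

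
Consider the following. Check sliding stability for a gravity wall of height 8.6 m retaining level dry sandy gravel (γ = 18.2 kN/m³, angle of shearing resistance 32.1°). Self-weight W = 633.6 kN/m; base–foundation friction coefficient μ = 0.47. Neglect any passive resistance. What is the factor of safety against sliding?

1.45

K_a = tan²(45° − 32.1°/2) = 0.3060.
P_a = ½K_aγH² = 0.5×0.3060×18.2×8.6² = 205.9 kN/m, acting at H/3 = 2.867 m above the base.
FS_sliding = μW / P_a = 0.47×633.6 / 205.9 = 1.446.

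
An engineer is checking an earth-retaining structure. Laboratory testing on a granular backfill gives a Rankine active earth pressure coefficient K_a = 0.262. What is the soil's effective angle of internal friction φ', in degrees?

35.8°

K_a = tan²(45° − φ/2) ⇒ 45° − φ/2 = arctan(√0.262) = 27.11°.
φ = 2(45° − 27.11°) = 35.79°.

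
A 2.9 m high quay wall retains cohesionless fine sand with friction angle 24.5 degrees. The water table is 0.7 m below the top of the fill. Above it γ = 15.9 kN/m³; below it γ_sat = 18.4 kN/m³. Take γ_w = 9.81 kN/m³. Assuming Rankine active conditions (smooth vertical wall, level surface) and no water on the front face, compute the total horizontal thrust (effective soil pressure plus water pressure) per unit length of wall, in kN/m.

44.1 kN/m

K_a = tan²(45° − φ/2) = 0.4137.
γ' = 18.4 − 9.81 = 8.590 kN/m³. Depth below WT = 2.2 m.
σ'_h at WT = K_a γ d_w = 4.605 kPa; at base = 4.605 + K_a γ' × 2.2 = 12.42 kPa.
P₁ (0–0.7 m) = ½×4.605×0.7 = 1.612. P₂ (0.7–2.9 m) = ½(4.605+12.42)×2.2 = 18.73.
P_w = ½ γ_w h₂² = 0.5×9.81×2.2² = 23.74. Total = 1.612+18.73+23.74 = 44.08 kN/m.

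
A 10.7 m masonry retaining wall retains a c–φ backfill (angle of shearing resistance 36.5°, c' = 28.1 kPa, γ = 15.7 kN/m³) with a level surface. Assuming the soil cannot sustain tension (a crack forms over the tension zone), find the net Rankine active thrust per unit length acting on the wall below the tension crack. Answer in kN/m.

25.8 kN/m

K_a = 0.2541; √K_a = 0.5040.
Tension-crack depth z_c = 2c/(γ√K_a) = 2×28.1/(15.7×0.5040) = 7.102 m.
σ_a at base = K_a γ H − 2c√K_a = 0.2541×15.7×10.7 − 2×28.1×0.5040 = 14.35 kPa.
P_a = ½ × 14.35 × (H − z_c) = 0.5×14.35×3.598 = 25.82 kN/m.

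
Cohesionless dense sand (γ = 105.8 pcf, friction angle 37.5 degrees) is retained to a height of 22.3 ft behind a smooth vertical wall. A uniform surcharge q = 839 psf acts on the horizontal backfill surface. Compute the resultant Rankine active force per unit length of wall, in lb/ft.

K_a = tan²(45° − φ/2) = 0.2432.
Soil triangle: ½ K_a γ H² = 0.5×0.2432×105.8×22.3² = 6398 lb/ft.
Surcharge rectangle: K_a q H = 0.2432×839×22.3 = 4550 lb/ft.
Total = 6398 + 4550 = 10950 lb/ft.

10900 lb/ft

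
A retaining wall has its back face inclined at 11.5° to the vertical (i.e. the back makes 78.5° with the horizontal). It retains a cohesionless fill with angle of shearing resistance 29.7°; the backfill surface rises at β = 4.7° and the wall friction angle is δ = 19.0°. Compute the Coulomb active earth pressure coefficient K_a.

K_a = sin²(α+φ) / [sin²α · sin(α−δ) · (1 + √{sin(φ+δ)sin(φ−β) / (sin(α−δ)sin(α+β))})²].
With α = 78.5°, φ = 29.7°, δ = 19.0°, β = 4.7°: K_a = 0.4212.

0.421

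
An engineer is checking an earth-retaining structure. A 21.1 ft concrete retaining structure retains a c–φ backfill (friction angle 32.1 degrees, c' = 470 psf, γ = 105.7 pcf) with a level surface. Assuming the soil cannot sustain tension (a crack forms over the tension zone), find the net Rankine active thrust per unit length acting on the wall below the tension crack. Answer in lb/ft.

K_a = 0.3060; √K_a = 0.5532.
Tension-crack depth z_c = 2c/(γ√K_a) = 2×470/(105.7×0.5532) = 16.08 ft.
σ_a at base = K_a γ H − 2c√K_a = 0.3060×105.7×21.1 − 2×470×0.5532 = 162.5 psf.
P_a = ½ × 162.5 × (H − z_c) = 0.5×162.5×5.023 = 408.1 lb/ft.

408 lb/ft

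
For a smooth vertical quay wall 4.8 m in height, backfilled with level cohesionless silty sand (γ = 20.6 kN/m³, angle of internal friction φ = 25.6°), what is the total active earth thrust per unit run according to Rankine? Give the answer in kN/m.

K_a = tan²(45° − φ/2) = 0.3966.
P_a = ½ K_a γ H² = 0.5 × 0.3966 × 20.6 × 4.8² = 94.11 kN/m.

94.1 kN/m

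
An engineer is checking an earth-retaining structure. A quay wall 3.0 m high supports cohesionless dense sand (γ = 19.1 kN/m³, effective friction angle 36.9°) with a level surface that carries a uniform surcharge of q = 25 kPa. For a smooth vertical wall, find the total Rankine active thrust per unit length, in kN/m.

40.2 kN/m

K_a = tan²(45° − φ/2) = 0.2497.
Soil triangle: ½ K_a γ H² = 0.5×0.2497×19.1×3.0² = 21.46 kN/m.
Surcharge rectangle: K_a q H = 0.2497×25×3.0 = 18.73 kN/m.
Total = 21.46 + 18.73 = 40.18 kN/m.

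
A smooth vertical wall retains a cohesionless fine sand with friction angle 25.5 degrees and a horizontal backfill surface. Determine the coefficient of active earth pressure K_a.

K_a = (1 − sin φ)/(1 + sin φ) = (1 − sin 25.5°)/(1 + sin 25.5°) = 0.3981.

0.398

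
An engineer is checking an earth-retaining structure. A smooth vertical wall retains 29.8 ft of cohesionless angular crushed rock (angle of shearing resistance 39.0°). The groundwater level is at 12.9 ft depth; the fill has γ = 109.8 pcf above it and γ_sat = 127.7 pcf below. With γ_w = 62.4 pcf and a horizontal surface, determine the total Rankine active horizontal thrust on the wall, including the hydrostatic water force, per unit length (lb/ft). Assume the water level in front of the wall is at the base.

K_a = tan²(45° − φ/2) = 0.2275.
γ' = 127.7 − 62.4 = 65.30 pcf. Depth below WT = 16.9 ft.
σ'_h at WT = K_a γ d_w = 322.2 psf; at base = 322.2 + K_a γ' × 16.9 = 573.3 psf.
P₁ (0–12.9 ft) = ½×322.2×12.9 = 2078. P₂ (12.9–29.8 ft) = ½(322.2+573.3)×16.9 = 7567.
P_w = ½ γ_w h₂² = 0.5×62.4×16.9² = 8911. Total = 2078+7567+8911 = 18560 lb/ft.

18600 lb/ft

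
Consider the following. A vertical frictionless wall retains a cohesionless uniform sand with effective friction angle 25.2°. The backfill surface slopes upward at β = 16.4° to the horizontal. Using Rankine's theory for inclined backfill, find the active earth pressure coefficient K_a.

0.481

K_a = cos β · (cos β − √(cos²β − cos²φ)) / (cos β + √(cos²β − cos²φ)).
cos β = 0.9593, cos φ = 0.9048, √(cos²β − cos²φ) = 0.3187.
K_a = 0.9593 × (0.9593 − 0.3187)/(0.9593 + 0.3187) = 0.4809.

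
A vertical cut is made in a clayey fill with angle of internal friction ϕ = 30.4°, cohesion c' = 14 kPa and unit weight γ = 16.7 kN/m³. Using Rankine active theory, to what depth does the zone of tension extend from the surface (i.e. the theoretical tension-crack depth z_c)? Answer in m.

K_a = tan²(45° − 30.4°/2) = 0.3280; √K_a = 0.5727.
The active pressure is zero where K_a γ z = 2c√K_a, so z_c = 2c/(γ√K_a) = 2×14/(16.7×0.5727) = 2.928 m.

2.93 m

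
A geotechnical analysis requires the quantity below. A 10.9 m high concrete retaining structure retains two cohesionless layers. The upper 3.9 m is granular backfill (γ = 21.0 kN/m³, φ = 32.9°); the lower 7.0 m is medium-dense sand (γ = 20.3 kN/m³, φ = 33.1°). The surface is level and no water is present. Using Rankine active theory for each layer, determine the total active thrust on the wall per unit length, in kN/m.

362 kN/m

K_a1 = tan²(45°−32.9°/2) = 0.2960; K_a2 = tan²(45°−33.1°/2) = 0.2936.
Layer 1: σ at base = K_a1 γ₁ h₁ = 24.24 kPa; P₁ = ½×24.24×3.9 = 47.28.
Layer 2: σ_v at top = γ₁h₁ = 81.90; σ_h top = K_a2×81.90 = 24.04; σ_h base = K_a2×(81.90+20.3×7.0) = 65.76.
P₂ = ½(24.04+65.76)×7.0 = 314.3. Total P_a = 47.28+314.3 = 361.6 kN/m.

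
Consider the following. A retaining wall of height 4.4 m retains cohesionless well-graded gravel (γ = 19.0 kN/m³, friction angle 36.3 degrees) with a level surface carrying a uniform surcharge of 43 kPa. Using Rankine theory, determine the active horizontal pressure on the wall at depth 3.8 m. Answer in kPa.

K_a = (1 − sin φ)/(1 + sin φ) = 0.2563.
σ_v = γz + q = 19.0 × 3.8 + 43 = 115.2 kPa.
σ_h = K_a σ_v = 0.2563 × 115.2 = 29.52 kPa.

29.5 kPa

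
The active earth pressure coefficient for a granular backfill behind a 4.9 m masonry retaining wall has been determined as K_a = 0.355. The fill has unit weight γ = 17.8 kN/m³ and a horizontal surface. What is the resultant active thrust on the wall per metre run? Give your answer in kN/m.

75.9 kN/m

P = ½ K_a γ H² = 0.5 × 0.355 × 17.8 × 4.9² = 75.86 kN/m.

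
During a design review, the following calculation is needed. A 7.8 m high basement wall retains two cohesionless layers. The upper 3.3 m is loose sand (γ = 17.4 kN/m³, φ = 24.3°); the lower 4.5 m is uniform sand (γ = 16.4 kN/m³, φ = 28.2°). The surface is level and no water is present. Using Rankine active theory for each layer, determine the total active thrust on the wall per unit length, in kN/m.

K_a1 = tan²(45°−24.3°/2) = 0.4169; K_a2 = tan²(45°−28.2°/2) = 0.3582.
Layer 1: σ at base = K_a1 γ₁ h₁ = 23.94 kPa; P₁ = ½×23.94×3.3 = 39.50.
Layer 2: σ_v at top = γ₁h₁ = 57.42; σ_h top = K_a2×57.42 = 20.57; σ_h base = K_a2×(57.42+16.4×4.5) = 47.00.
P₂ = ½(20.57+47.00)×4.5 = 152.0. Total P_a = 39.50+152.0 = 191.5 kN/m.

192 kN/m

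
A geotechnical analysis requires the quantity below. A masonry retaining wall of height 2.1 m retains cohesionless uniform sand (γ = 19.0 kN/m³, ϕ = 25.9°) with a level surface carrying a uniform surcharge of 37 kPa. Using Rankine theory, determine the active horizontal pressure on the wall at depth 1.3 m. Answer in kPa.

K_a = (1 − sin φ)/(1 + sin φ) = 0.3920.
σ_v = γz + q = 19.0 × 1.3 + 37 = 61.70 kPa.
σ_h = K_a σ_v = 0.3920 × 61.70 = 24.19 kPa.

24.2 kPa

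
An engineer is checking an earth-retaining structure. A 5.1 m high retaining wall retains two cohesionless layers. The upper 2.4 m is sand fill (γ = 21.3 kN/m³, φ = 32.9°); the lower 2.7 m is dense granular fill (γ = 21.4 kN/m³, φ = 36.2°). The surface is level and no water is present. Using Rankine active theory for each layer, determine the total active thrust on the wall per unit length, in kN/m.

73.8 kN/m

K_a1 = tan²(45°−32.9°/2) = 0.2960; K_a2 = tan²(45°−36.2°/2) = 0.2574.
Layer 1: σ at base = K_a1 γ₁ h₁ = 15.13 kPa; P₁ = ½×15.13×2.4 = 18.16.
Layer 2: σ_v at top = γ₁h₁ = 51.12; σ_h top = K_a2×51.12 = 13.16; σ_h base = K_a2×(51.12+21.4×2.7) = 28.03.
P₂ = ½(13.16+28.03)×2.7 = 55.60. Total P_a = 18.16+55.60 = 73.76 kN/m.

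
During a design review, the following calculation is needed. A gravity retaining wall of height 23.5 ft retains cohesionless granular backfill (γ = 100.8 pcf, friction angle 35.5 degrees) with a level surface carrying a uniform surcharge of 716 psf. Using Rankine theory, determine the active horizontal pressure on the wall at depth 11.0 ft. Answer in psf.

484 psf

K_a = (1 − sin φ)/(1 + sin φ) = 0.2653.
σ_v = γz + q = 100.8 × 11.0 + 716 = 1825 psf.
σ_h = K_a σ_v = 0.2653 × 1825 = 484.0 psf.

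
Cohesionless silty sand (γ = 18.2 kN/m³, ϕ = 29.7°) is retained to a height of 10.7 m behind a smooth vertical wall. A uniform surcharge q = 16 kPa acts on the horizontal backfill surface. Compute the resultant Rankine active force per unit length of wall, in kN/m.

409 kN/m

K_a = tan²(45° − φ/2) = 0.3374.
Soil triangle: ½ K_a γ H² = 0.5×0.3374×18.2×10.7² = 351.5 kN/m.
Surcharge rectangle: K_a q H = 0.3374×16×10.7 = 57.76 kN/m.
Total = 351.5 + 57.76 = 409.3 kN/m.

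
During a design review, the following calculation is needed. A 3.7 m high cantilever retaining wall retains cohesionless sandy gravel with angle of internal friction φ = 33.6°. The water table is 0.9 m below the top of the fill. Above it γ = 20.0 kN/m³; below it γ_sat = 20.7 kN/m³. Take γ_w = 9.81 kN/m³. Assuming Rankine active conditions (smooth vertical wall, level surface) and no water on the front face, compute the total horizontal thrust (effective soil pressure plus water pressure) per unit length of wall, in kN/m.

67.5 kN/m

K_a = tan²(45° − φ/2) = 0.2875.
γ' = 20.7 − 9.81 = 10.89 kN/m³. Depth below WT = 2.8 m.
σ'_h at WT = K_a γ d_w = 5.175 kPa; at base = 5.175 + K_a γ' × 2.8 = 13.94 kPa.
P₁ (0–0.9 m) = ½×5.175×0.9 = 2.329. P₂ (0.9–3.7 m) = ½(5.175+13.94)×2.8 = 26.76.
P_w = ½ γ_w h₂² = 0.5×9.81×2.8² = 38.46. Total = 2.329+26.76+38.46 = 67.55 kN/m.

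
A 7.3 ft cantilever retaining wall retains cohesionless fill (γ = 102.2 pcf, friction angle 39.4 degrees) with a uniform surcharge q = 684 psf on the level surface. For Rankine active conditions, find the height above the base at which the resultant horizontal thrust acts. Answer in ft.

K_a = 0.2234.
Triangular part P₁ = ½K_aγH² = 608.5 at H/3 = 2.433 ft; rectangular part P₂ = K_a q H = 1116 at H/2 = 3.650 ft.
ȳ = (P₁·2.433 + P₂·3.650)/(P₁+P₂) = 3.221 ft.

3.22 ft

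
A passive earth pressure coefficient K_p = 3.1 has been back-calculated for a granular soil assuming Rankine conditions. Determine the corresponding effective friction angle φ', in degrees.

30.8°

K_p = (1+sin φ)/(1−sin φ) ⇒ sin φ = (K_p − 1)/(K_p + 1) = 0.5122.
φ = arcsin(0.5122) = 30.81°.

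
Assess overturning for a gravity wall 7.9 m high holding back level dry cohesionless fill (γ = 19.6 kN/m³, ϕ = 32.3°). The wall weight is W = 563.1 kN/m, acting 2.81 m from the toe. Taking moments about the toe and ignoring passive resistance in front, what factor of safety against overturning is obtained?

3.24

K_a = tan²(45° − 32.3°/2) = 0.3035.
P_a = ½K_aγH² = 0.5×0.3035×19.6×7.9² = 185.6 kN/m, acting at H/3 = 2.633 m above the base.
Overturning moment M_o = P_a × H/3 = 185.6 × 2.633 = 488.8.
Resisting moment M_r = W × 2.81 = 563.1 × 2.81 = 1582.
FS_overturning = M_r/M_o = 1582/488.8 = 3.237.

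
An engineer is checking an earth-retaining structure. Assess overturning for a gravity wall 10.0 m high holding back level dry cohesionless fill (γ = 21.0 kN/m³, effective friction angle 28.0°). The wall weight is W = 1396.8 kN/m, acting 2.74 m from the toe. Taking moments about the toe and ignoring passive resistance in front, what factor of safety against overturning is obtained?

K_a = tan²(45° − 28.0°/2) = 0.3610.
P_a = ½K_aγH² = 0.5×0.3610×21.0×10.0² = 379.1 kN/m, acting at H/3 = 3.333 m above the base.
Overturning moment M_o = P_a × H/3 = 379.1 × 3.333 = 1264.
Resisting moment M_r = W × 2.74 = 1396.8 × 2.74 = 3827.
FS_overturning = M_r/M_o = 3827/1264 = 3.029.

3.03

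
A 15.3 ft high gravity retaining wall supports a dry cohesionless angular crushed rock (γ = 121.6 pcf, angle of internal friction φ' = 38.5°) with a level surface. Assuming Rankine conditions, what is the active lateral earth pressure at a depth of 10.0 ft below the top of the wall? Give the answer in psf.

K_a = (1 − sin φ)/(1 + sin φ) = 0.2327.
σ_h = K_a γ z = 0.2327 × 121.6 × 10.0 = 282.9 psf.

283 psf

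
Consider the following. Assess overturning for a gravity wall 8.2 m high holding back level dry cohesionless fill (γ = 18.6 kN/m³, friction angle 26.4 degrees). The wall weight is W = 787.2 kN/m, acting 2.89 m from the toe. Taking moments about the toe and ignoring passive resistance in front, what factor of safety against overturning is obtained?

3.46

K_a = tan²(45° − 26.4°/2) = 0.3844.
P_a = ½K_aγH² = 0.5×0.3844×18.6×8.2² = 240.4 kN/m, acting at H/3 = 2.733 m above the base.
Overturning moment M_o = P_a × H/3 = 240.4 × 2.733 = 657.1.
Resisting moment M_r = W × 2.89 = 787.2 × 2.89 = 2275.
FS_overturning = M_r/M_o = 2275/657.1 = 3.462.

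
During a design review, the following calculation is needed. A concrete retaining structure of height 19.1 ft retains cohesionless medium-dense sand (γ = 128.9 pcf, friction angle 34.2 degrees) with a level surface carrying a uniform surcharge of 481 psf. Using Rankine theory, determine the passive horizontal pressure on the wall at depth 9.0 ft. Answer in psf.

K_p = (1 + sin φ)/(1 − sin φ) = 3.567.
σ_v = γz + q = 128.9 × 9.0 + 481 = 1641 psf.
σ_h = K_p σ_v = 3.567 × 1641 = 5854 psf.

5850 psf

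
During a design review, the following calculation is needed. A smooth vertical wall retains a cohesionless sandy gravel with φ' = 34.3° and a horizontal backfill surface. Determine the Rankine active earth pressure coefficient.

0.279

K_a = (1 − sin φ)/(1 + sin φ) = (1 − sin 34.3°)/(1 + sin 34.3°) = 0.2792.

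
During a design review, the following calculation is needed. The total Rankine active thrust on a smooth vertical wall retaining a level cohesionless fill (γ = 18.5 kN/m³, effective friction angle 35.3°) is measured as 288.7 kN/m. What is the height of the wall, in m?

10.8 m

K_a = 0.2675. P_a = ½ K_a γ H² ⇒ H = √(2P_a/(K_a γ)).
H = √(2×288.7/(0.2675×18.5)) = 10.80 m.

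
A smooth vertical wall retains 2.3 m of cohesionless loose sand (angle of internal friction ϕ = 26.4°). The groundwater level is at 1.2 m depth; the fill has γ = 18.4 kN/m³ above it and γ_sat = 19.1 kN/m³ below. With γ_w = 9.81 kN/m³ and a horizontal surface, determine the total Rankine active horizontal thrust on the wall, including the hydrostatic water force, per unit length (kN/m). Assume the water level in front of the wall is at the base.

K_a = tan²(45° − φ/2) = 0.3844.
γ' = 19.1 − 9.81 = 9.290 kN/m³. Depth below WT = 1.1 m.
σ'_h at WT = K_a γ d_w = 8.488 kPa; at base = 8.488 + K_a γ' × 1.1 = 12.42 kPa.
P₁ (0–1.2 m) = ½×8.488×1.2 = 5.093. P₂ (1.2–2.3 m) = ½(8.488+12.42)×1.1 = 11.50.
P_w = ½ γ_w h₂² = 0.5×9.81×1.1² = 5.935. Total = 5.093+11.50+5.935 = 22.53 kN/m.

22.5 kN/m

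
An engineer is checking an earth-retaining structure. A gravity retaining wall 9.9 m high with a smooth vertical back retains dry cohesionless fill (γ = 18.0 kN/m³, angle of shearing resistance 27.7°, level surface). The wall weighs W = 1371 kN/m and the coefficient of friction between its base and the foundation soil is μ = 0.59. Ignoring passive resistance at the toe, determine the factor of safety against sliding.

K_a = tan²(45° − 27.7°/2) = 0.3653.
P_a = ½K_aγH² = 0.5×0.3653×18.0×9.9² = 322.3 kN/m, acting at H/3 = 3.300 m above the base.
FS_sliding = μW / P_a = 0.59×1371 / 322.3 = 2.510.

2.51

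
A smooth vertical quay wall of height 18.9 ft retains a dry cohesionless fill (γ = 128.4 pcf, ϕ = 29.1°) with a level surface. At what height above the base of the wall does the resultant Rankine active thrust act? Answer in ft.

K_a = 0.3456.
The pressure distribution is triangular, so the resultant acts at H/3 above the base = 18.9/3 = 6.300 ft.

6.30 ft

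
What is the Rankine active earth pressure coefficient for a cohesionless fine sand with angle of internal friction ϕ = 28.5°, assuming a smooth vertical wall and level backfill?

K_a = tan²(45° − φ/2) = tan²(30.75°) = 0.3540.

0.354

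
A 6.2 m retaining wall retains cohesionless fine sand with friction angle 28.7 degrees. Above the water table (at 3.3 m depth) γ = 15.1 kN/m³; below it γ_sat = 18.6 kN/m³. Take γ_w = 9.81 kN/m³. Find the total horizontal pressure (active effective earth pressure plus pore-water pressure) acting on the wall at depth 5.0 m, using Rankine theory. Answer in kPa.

39.4 kPa

K_a = (1 − sin φ)/(1 + sin φ) = 0.3511.
γ' = 18.6 − 9.81 = 8.790 kN/m³.
Effective vertical stress at 5.0 m: σ'_v = 15.1×3.3 + 8.790×1.70 = 64.77 kPa.
σ'_h = K_a σ'_v = 0.3511 × 64.77 = 22.74 kPa; u = γ_w × 1.70 = 16.68 kPa.
Total σ_h = 22.74 + 16.68 = 39.42 kPa.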